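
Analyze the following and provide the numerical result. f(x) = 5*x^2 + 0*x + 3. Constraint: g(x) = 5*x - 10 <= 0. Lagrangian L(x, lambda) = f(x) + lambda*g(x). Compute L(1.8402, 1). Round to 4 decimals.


Step 1: Evaluate f(x).
f(1.8402) = 5*1.8402^2 + 0*1.8402 + 3 = 19.9317
Step 2: Evaluate g(x).
g(1.8402) = 5*1.8402 - 10 = -0.799
Step 3: Compute Lagrangian.
L = 19.9317 + 1*-0.799 = 19.1327


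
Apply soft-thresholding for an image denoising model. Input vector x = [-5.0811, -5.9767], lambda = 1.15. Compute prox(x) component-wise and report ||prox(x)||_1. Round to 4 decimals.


Soft-thresholding with lambda = 1.15:
prox(-5.0811) = sign(-5.0811)*max(|-5.0811| - 1.15, 0) = -3.9311
prox(-5.9767) = sign(-5.9767)*max(|-5.9767| - 1.15, 0) = -4.8267
prox(x) = [-3.9311, -4.8267]
||prox(x)||_1 = 3.9311 + 4.8267 = 8.7578


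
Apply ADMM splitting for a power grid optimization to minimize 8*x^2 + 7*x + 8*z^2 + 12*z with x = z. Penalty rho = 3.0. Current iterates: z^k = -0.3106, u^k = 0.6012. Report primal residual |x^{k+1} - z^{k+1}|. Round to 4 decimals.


ADMM iteration with rho = 3.0, z^k = -0.3106, u^k = 0.6012
Step 1: x-update.
Minimize 8*x^2 + 7*x + (3.0/2)*(x + 0.3106 + 0.6012)^2
FOC: (2*8 + 3.0)*x = -7 + 3.0*(-0.3106 - 0.6012)
x^{k+1} = -0.5124
Step 2: z-update.
Minimize 8*z^2 + 12*z + (3.0/2)*(-0.5124 - z + 0.6012)^2
FOC: (2*8 + 3.0)*z = -12 + 3.0*(-0.5124 + 0.6012)
z^{k+1} = -0.6176
Step 3: u-update.
u^{k+1} = 0.6012 - 0.5124 + 0.6176 = 0.7064
Step 4: Primal residual = |-0.5124 + 0.6176| = 0.1052


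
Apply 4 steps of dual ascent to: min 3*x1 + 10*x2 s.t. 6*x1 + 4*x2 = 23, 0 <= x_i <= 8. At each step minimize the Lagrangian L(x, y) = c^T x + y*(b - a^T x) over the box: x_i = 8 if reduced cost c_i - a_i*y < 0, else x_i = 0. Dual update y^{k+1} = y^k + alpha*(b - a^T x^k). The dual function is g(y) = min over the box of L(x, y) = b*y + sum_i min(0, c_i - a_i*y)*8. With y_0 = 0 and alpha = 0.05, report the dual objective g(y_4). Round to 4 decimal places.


Dual ascent for LP: min 3*x1 + 10*x2, 6*x1 + 4*x2 = 23, 0 <= x_i <= 8
Step 1: y^k = 0.0, reduced costs: (3.0, 10.0)
  x^k = (0.0, 0.0), subgradient = b - a^T x = 23.0
  y^{k+1} = 0.0 + 0.05*23.0 = 1.15
Step 2: y^k = 1.15, reduced costs: (-3.9, 5.4)
  x^k = (8.0, 0.0), subgradient = b - a^T x = -25.0
  y^{k+1} = 1.15 + 0.05*-25.0 = -0.1
Step 3: y^k = -0.1, reduced costs: (3.6, 10.4)
  x^k = (0.0, 0.0), subgradient = b - a^T x = 23.0
  y^{k+1} = -0.1 + 0.05*23.0 = 1.05
Step 4: y^k = 1.05, reduced costs: (-3.3, 5.8)
  x^k = (8.0, 0.0), subgradient = b - a^T x = -25.0
  y^{k+1} = 1.05 + 0.05*-25.0 = -0.2
Dual objective at y_4 = -0.2: reduced costs (4.2, 10.8), box minimizer x = (0.0, 0.0)
g(y_4) = b*y + (c1 - a1*y)*x1 + (c2 - a2*y)*x2 = 23*(-0.2) + 4.2*0.0 + 10.8*0.0 = -4.6 + 0.0 + 0.0 = -4.6


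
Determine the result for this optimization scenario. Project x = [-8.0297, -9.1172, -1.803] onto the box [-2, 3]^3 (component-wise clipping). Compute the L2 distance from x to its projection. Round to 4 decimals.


Project each component onto [-2, 3].
clip(-8.0297) = -2.0, clip(-9.1172) = -2.0, clip(-1.803) = -1.803
Projection = [-2.0, -2.0, -1.803]
Squared diffs: [36.3573, 50.6545, 0.0]
Distance = sqrt(87.0118) = 9.328


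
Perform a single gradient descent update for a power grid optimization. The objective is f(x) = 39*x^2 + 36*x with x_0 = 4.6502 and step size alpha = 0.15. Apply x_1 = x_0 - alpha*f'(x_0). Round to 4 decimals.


We compute the gradient at x_0 and apply the update.
f'(x) = 78*x + 36
f'(4.6502) = 78*4.6502 + 36 = 398.7156
x_1 = 4.6502 - 0.15*398.7156 = -55.1571


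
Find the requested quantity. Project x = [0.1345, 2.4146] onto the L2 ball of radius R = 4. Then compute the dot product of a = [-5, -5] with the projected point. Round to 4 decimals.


Step 1: Compute ||x|| (intermediates to 6 decimals).
||x|| = sqrt(0.1345^2 + 2.4146^2) = 2.418343
Step 2: Project.
Since ||x|| <= R, proj = x (no scaling needed).
proj(x) = [0.1345, 2.4146]
Step 3: Dot product.
a^T * proj(x) = -5*0.1345 - 5*2.4146 = -12.7455


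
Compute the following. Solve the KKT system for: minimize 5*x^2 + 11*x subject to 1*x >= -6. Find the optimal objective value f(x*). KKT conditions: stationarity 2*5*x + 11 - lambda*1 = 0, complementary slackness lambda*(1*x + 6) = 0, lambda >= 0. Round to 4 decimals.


Step 1: Try lambda = 0 (constraint inactive).
Stationarity: 2*5*x + 11 = 0
x* = -11/(2*5) = -1.1
Check constraint: 1*-1.1 = -1.1 >= -6 -- satisfied.
Step 2: Compute optimal value.
f(x*) = 5*(-1.1)^2 + 11*(-1.1) = -6.05


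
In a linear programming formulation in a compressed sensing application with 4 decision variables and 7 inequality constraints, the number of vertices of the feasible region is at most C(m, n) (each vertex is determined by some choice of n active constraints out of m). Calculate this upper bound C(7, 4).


Each vertex corresponds to some choice of n active constraints out of m, so the number of vertices is at most C(m, n) = m! / (n!(m-n)!).
m = 7, n = 4
Numerator: 7 * 6 * 5 * 4
Denominator: 4! = 24
C(7, 4) = 35


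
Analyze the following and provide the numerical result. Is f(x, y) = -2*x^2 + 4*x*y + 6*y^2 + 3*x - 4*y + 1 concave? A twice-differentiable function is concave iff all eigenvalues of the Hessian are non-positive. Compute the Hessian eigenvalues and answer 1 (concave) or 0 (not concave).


The Hessian of f(x,y) = -2*x^2 + 4*x*y + 6*y^2 + 3*x - 4*y + 1 is:
H = [[-4, 4], [4, 12]]
Trace = -4 + 12 = 8
Determinant = -4*12 - (4)^2 = -64
Discriminant = (8)^2 - 4*-64 = 320.0
Eigenvalues: lambda_1 = -4.9443, lambda_2 = 12.9443
The function is not concave.

0


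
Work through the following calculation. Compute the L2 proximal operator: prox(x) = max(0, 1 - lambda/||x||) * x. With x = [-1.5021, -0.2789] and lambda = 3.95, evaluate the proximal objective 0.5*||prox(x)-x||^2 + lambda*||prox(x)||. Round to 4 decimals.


Step 1: Compute ||x||.
||x|| = 1.5278
Step 2: Compute scaling factor.
scale = max(0, 1 - 3.95/1.5278) = 0.0
Step 3: prox(x) = [-0.0, -0.0]
||prox(x)|| = 0.0
Step 4: Proximal objective.
0.5*||prox-x||^2 = 1.167
lambda*||prox|| = 0.0
Total = 1.167


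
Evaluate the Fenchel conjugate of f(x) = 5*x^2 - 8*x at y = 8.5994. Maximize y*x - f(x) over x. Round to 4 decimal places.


f*(y) = sup_x {y*x - a*x^2 - b*x} = sup_x {(y-b)*x - a*x^2}
FOC: (y - b) - 2a*x = 0 => x* = (y - b)/(2a)
x* = (8.5994 + 8)/(2*5) = 1.6599
f*(8.5994) = (y-b)^2/(4a) = (8.5994 + 8)^2/(4*5)
= 275.5401/20 = 13.777


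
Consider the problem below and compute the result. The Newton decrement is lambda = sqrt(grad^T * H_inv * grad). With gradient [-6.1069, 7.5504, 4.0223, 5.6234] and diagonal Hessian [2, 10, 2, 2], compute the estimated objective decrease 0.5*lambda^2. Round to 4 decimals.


Step 1: H is diagonal, so H^(-1) * g = [-3.0535, 0.755, 2.0112, 2.8117].
Step 2: g^T H^(-1) g = sum_i g_i^2 / H_ii
  = (-6.1069)^2/2 + (7.5504)^2/10 + (4.0223)^2/2 + (5.6234)^2/2
  = 18.6471 + 5.7009 + 8.0894 + 15.8113 = 48.2487
Step 3: Objective decrease = 0.5 * g^T H^(-1) g = 24.1244


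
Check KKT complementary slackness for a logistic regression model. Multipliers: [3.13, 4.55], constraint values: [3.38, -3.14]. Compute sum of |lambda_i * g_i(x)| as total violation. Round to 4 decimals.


KKT complementary slackness check:
lambda_1 * g_1 = 3.13 * 3.38 = 10.5794
lambda_2 * g_2 = 4.55 * -3.14 = -14.287
Total violation = 10.5794 + 14.287 = 24.8664


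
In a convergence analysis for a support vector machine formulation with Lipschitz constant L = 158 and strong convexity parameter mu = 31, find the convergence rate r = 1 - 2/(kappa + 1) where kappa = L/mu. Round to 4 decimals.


Step 1: Compute the condition number.
kappa = L/mu = 158/31 = 5.0968
Step 2: Compute the convergence rate.
r = 1 - 2/(kappa + 1) = 1 - 2*mu/(L + mu) = (L - mu)/(L + mu) = 127/189 = 0.672


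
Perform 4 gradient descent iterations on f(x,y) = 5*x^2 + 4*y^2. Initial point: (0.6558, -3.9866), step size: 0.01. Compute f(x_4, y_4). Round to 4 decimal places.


Gradient descent on f(x,y) = 5*x^2 + 4*y^2.
Starting point: (0.6558, -3.9866), alpha = 0.01
Step 1: grad_x = 2*5*0.6558 = 6.558, grad_y = 2*4*-3.9866 = -31.8928
  x_1 = 0.6558 - 0.01*6.558 = 0.5902
  y_1 = -3.9866 - 0.01*-31.8928 = -3.6677
Step 2: grad_x = 2*5*0.5902 = 5.9022, grad_y = 2*4*-3.6677 = -29.3414
  x_2 = 0.5902 - 0.01*5.9022 = 0.5312
  y_2 = -3.6677 - 0.01*-29.3414 = -3.3743
Step 3: grad_x = 2*5*0.5312 = 5.312, grad_y = 2*4*-3.3743 = -26.9941
  x_3 = 0.5312 - 0.01*5.312 = 0.4781
  y_3 = -3.3743 - 0.01*-26.9941 = -3.1043
Step 4: grad_x = 2*5*0.4781 = 4.7808, grad_y = 2*4*-3.1043 = -24.8345
  x_4 = 0.4781 - 0.01*4.7808 = 0.4303
  y_4 = -3.1043 - 0.01*-24.8345 = -2.856
f(0.4303, -2.856) = 5*0.4303^2 + 4*(-2.856)^2 = 33.552


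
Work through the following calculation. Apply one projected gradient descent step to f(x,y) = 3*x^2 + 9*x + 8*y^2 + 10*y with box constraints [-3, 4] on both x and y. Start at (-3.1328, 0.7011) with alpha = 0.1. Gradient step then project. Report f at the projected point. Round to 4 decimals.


Step 1: Compute gradient at (-3.1328, 0.7011).
grad_x = 2*3*-3.1328 + 9 = -9.7968
grad_y = 2*8*0.7011 + 10 = 21.2176
Step 2: Gradient step.
x_raw = -3.1328 - 0.1*-9.7968 = -2.1531
y_raw = 0.7011 - 0.1*21.2176 = -1.4207
Step 3: Project onto [-3, 4].
x_proj = clip(-2.1531) = -2.1531
y_proj = clip(-1.4207) = -1.4207
Step 4: Evaluate f.
f(-2.1531, -1.4207) = -3.5307


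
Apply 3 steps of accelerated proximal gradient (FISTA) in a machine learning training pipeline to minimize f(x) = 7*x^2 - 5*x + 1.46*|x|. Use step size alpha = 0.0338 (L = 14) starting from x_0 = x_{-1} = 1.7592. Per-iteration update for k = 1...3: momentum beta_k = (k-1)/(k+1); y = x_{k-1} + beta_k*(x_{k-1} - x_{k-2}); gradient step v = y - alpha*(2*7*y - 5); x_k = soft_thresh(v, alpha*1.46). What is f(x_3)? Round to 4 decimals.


FISTA on f(x) = 7*x^2 - 5*x + 1.46*|x|
L = 14, alpha = 0.0338
Iteration 1: beta = 0.0, y = 1.7592 + 0.0*(1.7592 - 1.7592) = 1.7592
  grad(y) = 19.6288, v = y - alpha*grad = 1.0957
  prox(v) = soft_thresh(1.0957, 0.0493) = 1.0464
Iteration 2: beta = 0.3333, y = 1.0464 + 0.3333*(1.0464 - 1.7592) = 0.8088
  grad(y) = 6.3232, v = y - alpha*grad = 0.5951
  prox(v) = soft_thresh(0.5951, 0.0493) = 0.5457
Iteration 3: beta = 0.5, y = 0.5457 + 0.5*(0.5457 - 1.0464) = 0.2954
  grad(y) = -0.8645, v = y - alpha*grad = 0.3246
  prox(v) = soft_thresh(0.3246, 0.0493) = 0.2753
f(x_3) = 7*0.2753^2 - 5*0.2753 + 1.46*|0.2753| = -0.444


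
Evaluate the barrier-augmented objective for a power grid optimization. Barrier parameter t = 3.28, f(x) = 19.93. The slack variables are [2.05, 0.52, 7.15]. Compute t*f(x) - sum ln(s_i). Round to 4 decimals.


Step 1: Compute log-barrier.
ln values: [0.7178, -0.6539, 1.9671]
phi = -(0.7178 - 0.6539 + 1.9671) = -2.031
Step 2: Compute augmented objective.
t*f(x) = 3.28*19.93 = 65.3704
Total = 65.3704 - 2.031 = 63.3394


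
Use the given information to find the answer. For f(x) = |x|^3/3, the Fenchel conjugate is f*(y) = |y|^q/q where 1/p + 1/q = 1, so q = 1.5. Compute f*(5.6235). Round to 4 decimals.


The conjugate exponent q satisfies 1/p + 1/q = 1.
p = 3, so q = 3/(3 - 1) = 1.5
|y|^q = 5.6235^1.5 = 13.3355
f*(5.6235) = 13.3355 / 1.5 = 8.8903


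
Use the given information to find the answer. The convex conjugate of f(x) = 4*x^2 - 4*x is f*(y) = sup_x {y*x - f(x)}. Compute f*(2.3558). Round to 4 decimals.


f*(y) = sup_x {y*x - a*x^2 - b*x} = sup_x {(y-b)*x - a*x^2}
FOC: (y - b) - 2a*x = 0 => x* = (y - b)/(2a)
x* = (2.3558 + 4)/(2*4) = 0.7945
f*(2.3558) = (y-b)^2/(4a) = (2.3558 + 4)^2/(4*4)
= 40.3962/16 = 2.5248


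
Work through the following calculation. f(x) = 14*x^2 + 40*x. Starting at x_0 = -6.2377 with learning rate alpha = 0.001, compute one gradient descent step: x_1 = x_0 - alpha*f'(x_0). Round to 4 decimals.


We compute the gradient at x_0 and apply the update.
f'(x) = 28*x + 40
f'(-6.2377) = 28*-6.2377 + 40 = -134.6556
x_1 = -6.2377 - 0.001*-134.6556 = -6.103


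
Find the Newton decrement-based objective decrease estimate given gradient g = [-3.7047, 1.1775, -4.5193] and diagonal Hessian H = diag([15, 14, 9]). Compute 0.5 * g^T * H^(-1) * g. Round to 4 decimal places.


Step 1: H is diagonal, so H^(-1) * g = [-0.247, 0.0841, -0.5021].
Step 2: g^T H^(-1) g = sum_i g_i^2 / H_ii
  = (-3.7047)^2/15 + (1.1775)^2/14 + (-4.5193)^2/9
  = 0.915 + 0.099 + 2.2693 = 3.2834
Step 3: Objective decrease = 0.5 * g^T H^(-1) g = 1.6417


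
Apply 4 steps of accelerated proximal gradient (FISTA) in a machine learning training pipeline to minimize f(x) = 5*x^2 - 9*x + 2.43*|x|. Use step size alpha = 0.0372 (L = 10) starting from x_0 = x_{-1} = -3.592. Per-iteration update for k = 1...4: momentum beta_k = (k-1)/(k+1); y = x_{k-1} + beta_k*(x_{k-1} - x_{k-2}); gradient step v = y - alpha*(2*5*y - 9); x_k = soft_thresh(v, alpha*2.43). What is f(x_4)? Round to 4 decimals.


FISTA on f(x) = 5*x^2 - 9*x + 2.43*|x|
L = 10, alpha = 0.0372
Iteration 1: beta = 0.0, y = -3.592 + 0.0*(-3.592 + 3.592) = -3.592
  grad(y) = -44.92, v = y - alpha*grad = -1.921
  prox(v) = soft_thresh(-1.921, 0.0904) = -1.8306
Iteration 2: beta = 0.3333, y = -1.8306 + 0.3333*(-1.8306 + 3.592) = -1.2434
  grad(y) = -21.4344, v = y - alpha*grad = -0.4461
  prox(v) = soft_thresh(-0.4461, 0.0904) = -0.3557
Iteration 3: beta = 0.5, y = -0.3557 + 0.5*(-0.3557 + 1.8306) = 0.3818
  grad(y) = -5.1824, v = y - alpha*grad = 0.5745
  prox(v) = soft_thresh(0.5745, 0.0904) = 0.4842
Iteration 4: beta = 0.6, y = 0.4842 + 0.6*(0.4842 + 0.3557) = 0.9881
  grad(y) = 0.8805, v = y - alpha*grad = 0.9553
  prox(v) = soft_thresh(0.9553, 0.0904) = 0.8649
f(x_4) = 5*0.8649^2 - 9*0.8649 + 2.43*|0.8649| = -1.9421


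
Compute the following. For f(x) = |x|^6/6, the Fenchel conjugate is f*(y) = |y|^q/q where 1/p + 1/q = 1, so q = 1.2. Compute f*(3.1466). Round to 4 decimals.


The conjugate exponent q satisfies 1/p + 1/q = 1.
p = 6, so q = 6/(6 - 1) = 1.2
|y|^q = 3.1466^1.2 = 3.9574
f*(3.1466) = 3.9574 / 1.2 = 3.2978


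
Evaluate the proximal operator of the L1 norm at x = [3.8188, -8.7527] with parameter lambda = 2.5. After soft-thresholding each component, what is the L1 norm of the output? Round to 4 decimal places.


Soft-thresholding with lambda = 2.5:
prox(3.8188) = sign(3.8188)*max(|3.8188| - 2.5, 0) = 1.3188
prox(-8.7527) = sign(-8.7527)*max(|-8.7527| - 2.5, 0) = -6.2527
prox(x) = [1.3188, -6.2527]
||prox(x)||_1 = 1.3188 + 6.2527 = 7.5715


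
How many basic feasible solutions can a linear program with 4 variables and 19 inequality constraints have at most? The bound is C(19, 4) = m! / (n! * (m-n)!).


Each vertex corresponds to some choice of n active constraints out of m, so the number of vertices is at most C(m, n) = m! / (n!(m-n)!).
m = 19, n = 4
Numerator: 19 * 18 * 17 * 16
Denominator: 4! = 24
C(19, 4) = 3876


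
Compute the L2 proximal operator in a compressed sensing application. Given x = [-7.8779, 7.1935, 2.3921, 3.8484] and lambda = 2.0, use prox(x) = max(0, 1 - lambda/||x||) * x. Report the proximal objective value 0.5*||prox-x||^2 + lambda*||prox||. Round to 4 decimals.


Step 1: Compute ||x||.
||x|| = 11.5905
Step 2: Compute scaling factor.
scale = max(0, 1 - 2.0/11.5905) = 0.8274
Step 3: prox(x) = [-6.5185, 5.9522, 1.9793, 3.1843]
||prox(x)|| = 9.5905
Step 4: Proximal objective.
0.5*||prox-x||^2 = 2.0
lambda*||prox|| = 19.181
Total = 21.181


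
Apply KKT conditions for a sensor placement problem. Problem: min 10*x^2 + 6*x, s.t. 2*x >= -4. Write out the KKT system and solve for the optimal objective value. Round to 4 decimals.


Step 1: Try lambda = 0 (constraint inactive).
Stationarity: 2*10*x + 6 = 0
x* = -6/(2*10) = -0.3
Check constraint: 2*-0.3 = -0.6 >= -4 -- satisfied.
Step 2: Compute optimal value.
f(x*) = 10*(-0.3)^2 + 6*(-0.3) = -0.9


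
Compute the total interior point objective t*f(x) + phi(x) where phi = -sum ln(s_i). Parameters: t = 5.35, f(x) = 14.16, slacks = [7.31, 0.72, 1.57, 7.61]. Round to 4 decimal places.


Step 1: Compute log-barrier.
ln values: [1.9892, -0.3285, 0.4511, 2.0295]
phi = -(1.9892 - 0.3285 + 0.4511 + 2.0295) = -4.1413
Step 2: Compute augmented objective.
t*f(x) = 5.35*14.16 = 75.756
Total = 75.756 - 4.1413 = 71.6147


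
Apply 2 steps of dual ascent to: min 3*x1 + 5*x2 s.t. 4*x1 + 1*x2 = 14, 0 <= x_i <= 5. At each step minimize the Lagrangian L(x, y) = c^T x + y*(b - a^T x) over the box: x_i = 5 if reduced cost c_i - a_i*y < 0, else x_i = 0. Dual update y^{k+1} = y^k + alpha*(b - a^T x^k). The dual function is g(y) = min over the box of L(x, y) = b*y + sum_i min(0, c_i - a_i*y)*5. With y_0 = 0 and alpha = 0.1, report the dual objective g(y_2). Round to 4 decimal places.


Dual ascent for LP: min 3*x1 + 5*x2, 4*x1 + 1*x2 = 14, 0 <= x_i <= 5
Step 1: y^k = 0.0, reduced costs: (3.0, 5.0)
  x^k = (0.0, 0.0), subgradient = b - a^T x = 14.0
  y^{k+1} = 0.0 + 0.1*14.0 = 1.4
Step 2: y^k = 1.4, reduced costs: (-2.6, 3.6)
  x^k = (5.0, 0.0), subgradient = b - a^T x = -6.0
  y^{k+1} = 1.4 + 0.1*-6.0 = 0.8
Dual objective at y_2 = 0.8: reduced costs (-0.2, 4.2), box minimizer x = (5.0, 0.0)
g(y_2) = b*y + (c1 - a1*y)*x1 + (c2 - a2*y)*x2 = 14*0.8 + (-0.2)*5.0 + 4.2*0.0 = 11.2 - 1.0 + 0.0 = 10.2


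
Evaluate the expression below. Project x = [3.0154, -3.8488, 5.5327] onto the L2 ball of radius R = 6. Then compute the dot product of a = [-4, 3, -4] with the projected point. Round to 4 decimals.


Step 1: Compute ||x|| (intermediates to 6 decimals).
||x|| = sqrt(3.0154^2 + (-3.8488)^2 + 5.5327^2) = 7.38354
Step 2: Project.
Since ||x|| > R, scale = R/||x|| = 6/7.38354 = 0.812618, proj(x) = scale * x
proj(x) = [2.450368, -3.127604, 4.495972]
Step 3: Dot product.
a^T * proj(x) = -4*2.450368 + 3*(-3.127604) - 4*4.495972 = -37.1682


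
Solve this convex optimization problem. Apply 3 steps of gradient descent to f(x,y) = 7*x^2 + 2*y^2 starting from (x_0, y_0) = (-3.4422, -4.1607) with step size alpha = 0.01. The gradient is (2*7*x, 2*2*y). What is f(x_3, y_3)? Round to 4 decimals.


Gradient descent on f(x,y) = 7*x^2 + 2*y^2.
Starting point: (-3.4422, -4.1607), alpha = 0.01
Step 1: grad_x = 2*7*-3.4422 = -48.1908, grad_y = 2*2*-4.1607 = -16.6428
  x_1 = -3.4422 - 0.01*-48.1908 = -2.9603
  y_1 = -4.1607 - 0.01*-16.6428 = -3.9943
Step 2: grad_x = 2*7*-2.9603 = -41.4441, grad_y = 2*2*-3.9943 = -15.9771
  x_2 = -2.9603 - 0.01*-41.4441 = -2.5459
  y_2 = -3.9943 - 0.01*-15.9771 = -3.8345
Step 3: grad_x = 2*7*-2.5459 = -35.6419, grad_y = 2*2*-3.8345 = -15.338
  x_3 = -2.5459 - 0.01*-35.6419 = -2.1894
  y_3 = -3.8345 - 0.01*-15.338 = -3.6811
f(-2.1894, -3.6811) = 7*(-2.1894)^2 + 2*(-3.6811)^2 = 60.6566


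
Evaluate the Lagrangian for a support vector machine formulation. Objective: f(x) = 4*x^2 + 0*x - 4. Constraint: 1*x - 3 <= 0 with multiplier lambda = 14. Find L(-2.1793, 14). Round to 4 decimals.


Step 1: Evaluate f(x).
f(-2.1793) = 4*(-2.1793)^2 + 0*(-2.1793) - 4 = 14.9974
Step 2: Evaluate g(x).
g(-2.1793) = 1*-2.1793 - 3 = -5.1793
Step 3: Compute Lagrangian.
L = 14.9974 + 14*-5.1793 = -57.5128


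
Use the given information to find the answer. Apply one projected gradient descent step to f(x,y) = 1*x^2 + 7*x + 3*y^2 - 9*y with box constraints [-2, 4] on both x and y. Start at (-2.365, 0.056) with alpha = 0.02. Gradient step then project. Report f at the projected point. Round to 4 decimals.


Step 1: Compute gradient at (-2.365, 0.056).
grad_x = 2*1*-2.365 + 7 = 2.27
grad_y = 2*3*0.056 - 9 = -8.664
Step 2: Gradient step.
x_raw = -2.365 - 0.02*2.27 = -2.4104
y_raw = 0.056 - 0.02*-8.664 = 0.2293
Step 3: Project onto [-2, 4].
x_proj = clip(-2.4104) = -2.0
y_proj = clip(0.2293) = 0.2293
Step 4: Evaluate f.
f(-2.0, 0.2293) = -11.9058


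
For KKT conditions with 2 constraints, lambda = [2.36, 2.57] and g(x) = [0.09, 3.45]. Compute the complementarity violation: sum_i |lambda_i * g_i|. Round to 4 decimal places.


KKT complementary slackness check:
lambda_1 * g_1 = 2.36 * 0.09 = 0.2124
lambda_2 * g_2 = 2.57 * 3.45 = 8.8665
Total violation = 0.2124 + 8.8665 = 9.0789


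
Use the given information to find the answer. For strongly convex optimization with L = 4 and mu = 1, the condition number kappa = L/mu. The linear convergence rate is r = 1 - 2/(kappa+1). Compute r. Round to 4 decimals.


Step 1: Compute the condition number.
kappa = L/mu = 4/1 = 4.0
Step 2: Compute the convergence rate.
r = 1 - 2/(kappa + 1) = 1 - 2*mu/(L + mu) = (L - mu)/(L + mu) = 3/5 = 0.6


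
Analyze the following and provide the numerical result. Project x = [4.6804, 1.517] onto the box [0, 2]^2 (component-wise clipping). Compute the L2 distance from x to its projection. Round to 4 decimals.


Project each component onto [0, 2].
clip(4.6804) = 2.0, clip(1.517) = 1.517
Projection = [2.0, 1.517]
Squared diffs: [7.1845, 0.0]
Distance = sqrt(7.1845) = 2.6804


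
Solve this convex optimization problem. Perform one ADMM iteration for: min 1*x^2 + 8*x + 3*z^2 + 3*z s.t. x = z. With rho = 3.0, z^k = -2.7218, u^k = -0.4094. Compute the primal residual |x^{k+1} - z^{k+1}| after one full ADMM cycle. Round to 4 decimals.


ADMM iteration with rho = 3.0, z^k = -2.7218, u^k = -0.4094
Step 1: x-update.
Minimize 1*x^2 + 8*x + (3.0/2)*(x + 2.7218 - 0.4094)^2
FOC: (2*1 + 3.0)*x = -8 + 3.0*(-2.7218 + 0.4094)
x^{k+1} = -2.9874
Step 2: z-update.
Minimize 3*z^2 + 3*z + (3.0/2)*(-2.9874 - z - 0.4094)^2
FOC: (2*3 + 3.0)*z = -3 + 3.0*(-2.9874 - 0.4094)
z^{k+1} = -1.4656
Step 3: u-update.
u^{k+1} = -0.4094 - 2.9874 + 1.4656 = -1.9312
Step 4: Primal residual = |-2.9874 + 1.4656| = 1.5218


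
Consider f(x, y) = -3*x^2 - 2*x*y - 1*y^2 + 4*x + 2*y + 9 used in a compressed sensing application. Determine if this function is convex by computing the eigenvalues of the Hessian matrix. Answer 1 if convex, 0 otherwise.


The Hessian of f(x,y) = -3*x^2 - 2*x*y - 1*y^2 + 4*x + 2*y + 9 is:
H = [[-6, -2], [-2, -2]]
Trace = -6 - 2 = -8
Determinant = -6*-2 - (-2)^2 = 8
Discriminant = (-8)^2 - 4*8 = 32.0
Eigenvalues: lambda_1 = -6.8284, lambda_2 = -1.1716
The function is not convex.

0


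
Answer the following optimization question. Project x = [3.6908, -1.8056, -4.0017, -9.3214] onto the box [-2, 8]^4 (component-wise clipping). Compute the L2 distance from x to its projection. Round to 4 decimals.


Project each component onto [-2, 8].
clip(3.6908) = 3.6908, clip(-1.8056) = -1.8056, clip(-4.0017) = -2.0, clip(-9.3214) = -2.0
Projection = [3.6908, -1.8056, -2.0, -2.0]
Squared diffs: [0.0, 0.0, 4.0068, 53.6029]
Distance = sqrt(57.6097) = 7.5901


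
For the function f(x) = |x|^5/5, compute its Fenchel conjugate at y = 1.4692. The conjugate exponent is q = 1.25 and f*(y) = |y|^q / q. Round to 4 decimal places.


The conjugate exponent q satisfies 1/p + 1/q = 1.
p = 5, so q = 5/(5 - 1) = 1.25
|y|^q = 1.4692^1.25 = 1.6175
f*(1.4692) = 1.6175 / 1.25 = 1.294


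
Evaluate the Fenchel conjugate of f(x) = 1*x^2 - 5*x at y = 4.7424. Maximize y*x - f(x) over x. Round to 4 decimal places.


f*(y) = sup_x {y*x - a*x^2 - b*x} = sup_x {(y-b)*x - a*x^2}
FOC: (y - b) - 2a*x = 0 => x* = (y - b)/(2a)
x* = (4.7424 + 5)/(2*1) = 4.8712
f*(4.7424) = (y-b)^2/(4a) = (4.7424 + 5)^2/(4*1)
= 94.9144/4 = 23.7286


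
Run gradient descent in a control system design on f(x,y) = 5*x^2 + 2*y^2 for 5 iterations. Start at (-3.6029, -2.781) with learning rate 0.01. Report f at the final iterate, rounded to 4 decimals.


Gradient descent on f(x,y) = 5*x^2 + 2*y^2.
Starting point: (-3.6029, -2.781), alpha = 0.01
Step 1: grad_x = 2*5*-3.6029 = -36.029, grad_y = 2*2*-2.781 = -11.124
  x_1 = -3.6029 - 0.01*-36.029 = -3.2426
  y_1 = -2.781 - 0.01*-11.124 = -2.6698
Step 2: grad_x = 2*5*-3.2426 = -32.4261, grad_y = 2*2*-2.6698 = -10.679
  x_2 = -3.2426 - 0.01*-32.4261 = -2.9183
  y_2 = -2.6698 - 0.01*-10.679 = -2.563
Step 3: grad_x = 2*5*-2.9183 = -29.1835, grad_y = 2*2*-2.563 = -10.2519
  x_3 = -2.9183 - 0.01*-29.1835 = -2.6265
  y_3 = -2.563 - 0.01*-10.2519 = -2.4605
Step 4: grad_x = 2*5*-2.6265 = -26.2651, grad_y = 2*2*-2.4605 = -9.8418
  x_4 = -2.6265 - 0.01*-26.2651 = -2.3639
  y_4 = -2.4605 - 0.01*-9.8418 = -2.362
Step 5: grad_x = 2*5*-2.3639 = -23.6386, grad_y = 2*2*-2.362 = -9.4481
  x_5 = -2.3639 - 0.01*-23.6386 = -2.1275
  y_5 = -2.362 - 0.01*-9.4481 = -2.2676
f(-2.1275, -2.2676) = 5*(-2.1275)^2 + 2*(-2.2676)^2 = 32.9144


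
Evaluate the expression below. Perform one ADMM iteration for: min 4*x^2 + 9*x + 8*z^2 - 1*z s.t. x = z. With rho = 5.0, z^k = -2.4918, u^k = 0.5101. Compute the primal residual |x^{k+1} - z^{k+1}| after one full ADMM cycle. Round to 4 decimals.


ADMM iteration with rho = 5.0, z^k = -2.4918, u^k = 0.5101
Step 1: x-update.
Minimize 4*x^2 + 9*x + (5.0/2)*(x + 2.4918 + 0.5101)^2
FOC: (2*4 + 5.0)*x = -9 + 5.0*(-2.4918 - 0.5101)
x^{k+1} = -1.8469
Step 2: z-update.
Minimize 8*z^2 - 1*z + (5.0/2)*(-1.8469 - z + 0.5101)^2
FOC: (2*8 + 5.0)*z = 1 + 5.0*(-1.8469 + 0.5101)
z^{k+1} = -0.2707
Step 3: u-update.
u^{k+1} = 0.5101 - 1.8469 + 0.2707 = -1.0661
Step 4: Primal residual = |-1.8469 + 0.2707| = 1.5762


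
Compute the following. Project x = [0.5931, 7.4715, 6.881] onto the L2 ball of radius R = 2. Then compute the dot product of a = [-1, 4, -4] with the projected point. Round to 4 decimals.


Step 1: Compute ||x|| (intermediates to 6 decimals).
||x|| = sqrt(0.5931^2 + 7.4715^2 + 6.881^2) = 10.174637
Step 2: Project.
Since ||x|| > R, scale = R/||x|| = 2/10.174637 = 0.196567, proj(x) = scale * x
proj(x) = [0.116584, 1.46865, 1.352578]
Step 3: Dot product.
a^T * proj(x) = -1*0.116584 + 4*1.46865 - 4*1.352578 = 0.3477


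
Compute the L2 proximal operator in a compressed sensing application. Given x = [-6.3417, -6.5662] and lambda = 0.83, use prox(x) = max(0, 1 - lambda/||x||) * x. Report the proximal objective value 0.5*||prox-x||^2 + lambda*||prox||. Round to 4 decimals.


Step 1: Compute ||x||.
||x|| = 9.1286
Step 2: Compute scaling factor.
scale = max(0, 1 - 0.83/9.1286) = 0.9091
Step 3: prox(x) = [-5.7651, -5.9692]
||prox(x)|| = 8.2986
Step 4: Proximal objective.
0.5*||prox-x||^2 = 0.3445
lambda*||prox|| = 6.8878
Total = 7.2323


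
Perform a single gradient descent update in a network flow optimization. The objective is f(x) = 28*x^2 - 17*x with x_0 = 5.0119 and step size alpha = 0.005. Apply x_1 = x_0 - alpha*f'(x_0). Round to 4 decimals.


We compute the gradient at x_0 and apply the update.
f'(x) = 56*x - 17
f'(5.0119) = 56*5.0119 - 17 = 263.6664
x_1 = 5.0119 - 0.005*263.6664 = 3.6936


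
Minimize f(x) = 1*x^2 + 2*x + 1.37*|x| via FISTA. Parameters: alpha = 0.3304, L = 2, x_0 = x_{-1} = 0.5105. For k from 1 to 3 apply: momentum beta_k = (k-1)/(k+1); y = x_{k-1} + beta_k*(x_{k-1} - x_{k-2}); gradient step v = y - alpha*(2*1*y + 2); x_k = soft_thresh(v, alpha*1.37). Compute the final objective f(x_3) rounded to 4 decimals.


FISTA on f(x) = 1*x^2 + 2*x + 1.37*|x|
L = 2, alpha = 0.3304
Iteration 1: beta = 0.0, y = 0.5105 + 0.0*(0.5105 - 0.5105) = 0.5105
  grad(y) = 3.021, v = y - alpha*grad = -0.4876
  prox(v) = soft_thresh(-0.4876, 0.4526) = -0.035
Iteration 2: beta = 0.3333, y = -0.035 + 0.3333*(-0.035 - 0.5105) = -0.2168
  grad(y) = 1.5664, v = y - alpha*grad = -0.7343
  prox(v) = soft_thresh(-0.7343, 0.4526) = -0.2817
Iteration 3: beta = 0.5, y = -0.2817 + 0.5*(-0.2817 + 0.035) = -0.4051
  grad(y) = 1.1899, v = y - alpha*grad = -0.7982
  prox(v) = soft_thresh(-0.7982, 0.4526) = -0.3455
f(x_3) = 1*(-0.3455)^2 + 2*(-0.3455) + 1.37*|-0.3455| = -0.0983


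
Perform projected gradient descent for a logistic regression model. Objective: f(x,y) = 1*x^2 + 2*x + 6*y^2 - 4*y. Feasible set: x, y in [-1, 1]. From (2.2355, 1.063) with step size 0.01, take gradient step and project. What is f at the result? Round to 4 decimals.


Step 1: Compute gradient at (2.2355, 1.063).
grad_x = 2*1*2.2355 + 2 = 6.471
grad_y = 2*6*1.063 - 4 = 8.756
Step 2: Gradient step.
x_raw = 2.2355 - 0.01*6.471 = 2.1708
y_raw = 1.063 - 0.01*8.756 = 0.9754
Step 3: Project onto [-1, 1].
x_proj = clip(2.1708) = 1.0
y_proj = clip(0.9754) = 0.9754
Step 4: Evaluate f.
f(1.0, 0.9754) = 4.8071


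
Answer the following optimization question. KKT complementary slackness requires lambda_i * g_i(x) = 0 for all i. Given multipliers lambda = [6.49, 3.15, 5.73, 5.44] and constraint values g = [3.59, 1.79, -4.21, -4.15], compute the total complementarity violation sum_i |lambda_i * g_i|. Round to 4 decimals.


KKT complementary slackness check:
lambda_1 * g_1 = 6.49 * 3.59 = 23.2991
lambda_2 * g_2 = 3.15 * 1.79 = 5.6385
lambda_3 * g_3 = 5.73 * -4.21 = -24.1233
lambda_4 * g_4 = 5.44 * -4.15 = -22.576
Total violation = 23.2991 + 5.6385 + 24.1233 + 22.576 = 75.6369


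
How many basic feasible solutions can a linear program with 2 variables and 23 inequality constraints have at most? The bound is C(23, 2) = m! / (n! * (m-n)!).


Each vertex corresponds to some choice of n active constraints out of m, so the number of vertices is at most C(m, n) = m! / (n!(m-n)!).
m = 23, n = 2
Numerator: 23 * 22
Denominator: 2! = 2
C(23, 2) = 253


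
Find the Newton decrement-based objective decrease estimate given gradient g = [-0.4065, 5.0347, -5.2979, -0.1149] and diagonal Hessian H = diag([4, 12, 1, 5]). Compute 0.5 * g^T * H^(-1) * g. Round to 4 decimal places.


Step 1: H is diagonal, so H^(-1) * g = [-0.1016, 0.4196, -5.2979, -0.023].
Step 2: g^T H^(-1) g = sum_i g_i^2 / H_ii
  = (-0.4065)^2/4 + (5.0347)^2/12 + (-5.2979)^2/1 + (-0.1149)^2/5
  = 0.0413 + 2.1124 + 28.0677 + 0.0026 = 30.224
Step 3: Objective decrease = 0.5 * g^T H^(-1) g = 15.112


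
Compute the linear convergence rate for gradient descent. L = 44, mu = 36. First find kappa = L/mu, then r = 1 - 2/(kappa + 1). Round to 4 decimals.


Step 1: Compute the condition number.
kappa = L/mu = 44/36 = 1.2222
Step 2: Compute the convergence rate.
r = 1 - 2/(kappa + 1) = 1 - 2*mu/(L + mu) = (L - mu)/(L + mu) = 8/80 = 0.1


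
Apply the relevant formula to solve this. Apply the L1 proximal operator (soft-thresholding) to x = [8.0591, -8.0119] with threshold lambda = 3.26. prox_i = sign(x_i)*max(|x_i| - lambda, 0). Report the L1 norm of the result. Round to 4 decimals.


Soft-thresholding with lambda = 3.26:
prox(8.0591) = sign(8.0591)*max(|8.0591| - 3.26, 0) = 4.7991
prox(-8.0119) = sign(-8.0119)*max(|-8.0119| - 3.26, 0) = -4.7519
prox(x) = [4.7991, -4.7519]
||prox(x)||_1 = 4.7991 + 4.7519 = 9.551


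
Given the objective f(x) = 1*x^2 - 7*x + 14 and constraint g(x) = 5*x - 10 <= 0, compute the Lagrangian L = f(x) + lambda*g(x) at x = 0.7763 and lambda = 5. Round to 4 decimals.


Step 1: Evaluate f(x).
f(0.7763) = 1*0.7763^2 - 7*0.7763 + 14 = 9.1685
Step 2: Evaluate g(x).
g(0.7763) = 5*0.7763 - 10 = -6.1185
Step 3: Compute Lagrangian.
L = 9.1685 + 5*-6.1185 = -21.424


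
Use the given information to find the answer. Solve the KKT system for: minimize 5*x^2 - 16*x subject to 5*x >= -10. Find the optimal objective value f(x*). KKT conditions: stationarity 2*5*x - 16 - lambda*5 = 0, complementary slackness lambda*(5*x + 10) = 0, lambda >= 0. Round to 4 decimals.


Step 1: Try lambda = 0 (constraint inactive).
Stationarity: 2*5*x - 16 = 0
x* = 16/(2*5) = 1.6
Check constraint: 5*1.6 = 8.0 >= -10 -- satisfied.
Step 2: Compute optimal value.
f(x*) = 5*1.6^2 - 16*1.6 = -12.8


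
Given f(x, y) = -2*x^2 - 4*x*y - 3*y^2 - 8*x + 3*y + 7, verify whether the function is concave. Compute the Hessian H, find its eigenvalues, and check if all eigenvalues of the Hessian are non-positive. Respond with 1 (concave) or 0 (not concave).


The Hessian of f(x,y) = -2*x^2 - 4*x*y - 3*y^2 - 8*x + 3*y + 7 is:
H = [[-4, -4], [-4, -6]]
Trace = -4 - 6 = -10
Determinant = -4*-6 - (-4)^2 = 8
Discriminant = (-10)^2 - 4*8 = 68.0
Eigenvalues: lambda_1 = -9.1231, lambda_2 = -0.8769
The function is concave.

1


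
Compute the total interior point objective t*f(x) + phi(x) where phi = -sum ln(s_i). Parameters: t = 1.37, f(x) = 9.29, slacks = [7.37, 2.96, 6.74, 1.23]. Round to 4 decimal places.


Step 1: Compute log-barrier.
ln values: [1.9974, 1.0852, 1.9081, 0.207]
phi = -(1.9974 + 1.0852 + 1.9081 + 0.207) = -5.1977
Step 2: Compute augmented objective.
t*f(x) = 1.37*9.29 = 12.7273
Total = 12.7273 - 5.1977 = 7.5296


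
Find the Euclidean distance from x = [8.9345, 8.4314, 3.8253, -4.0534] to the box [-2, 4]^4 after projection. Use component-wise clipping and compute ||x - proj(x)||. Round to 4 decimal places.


Project each component onto [-2, 4].
clip(8.9345) = 4.0, clip(8.4314) = 4.0, clip(3.8253) = 3.8253, clip(-4.0534) = -2.0
Projection = [4.0, 4.0, 3.8253, -2.0]
Squared diffs: [24.3493, 19.6373, 0.0, 4.2165]
Distance = sqrt(48.2031) = 6.9428


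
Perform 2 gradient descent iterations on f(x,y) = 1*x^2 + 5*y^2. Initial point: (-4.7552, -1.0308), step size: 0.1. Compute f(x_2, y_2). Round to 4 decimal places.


Gradient descent on f(x,y) = 1*x^2 + 5*y^2.
Starting point: (-4.7552, -1.0308), alpha = 0.1
Step 1: grad_x = 2*1*-4.7552 = -9.5104, grad_y = 2*5*-1.0308 = -10.308
  x_1 = -4.7552 - 0.1*-9.5104 = -3.8042
  y_1 = -1.0308 - 0.1*-10.308 = 0.0
Step 2: grad_x = 2*1*-3.8042 = -7.6083, grad_y = 2*5*0.0 = 0.0
  x_2 = -3.8042 - 0.1*-7.6083 = -3.0433
  y_2 = 0.0 - 0.1*0.0 = 0.0
f(-3.0433, 0.0) = 1*(-3.0433)^2 + 5*0.0^2 = 9.2618


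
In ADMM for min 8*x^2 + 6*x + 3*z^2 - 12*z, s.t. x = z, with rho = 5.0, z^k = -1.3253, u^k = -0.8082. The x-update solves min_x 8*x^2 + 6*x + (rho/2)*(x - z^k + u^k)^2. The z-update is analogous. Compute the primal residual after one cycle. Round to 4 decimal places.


ADMM iteration with rho = 5.0, z^k = -1.3253, u^k = -0.8082
Step 1: x-update.
Minimize 8*x^2 + 6*x + (5.0/2)*(x + 1.3253 - 0.8082)^2
FOC: (2*8 + 5.0)*x = -6 + 5.0*(-1.3253 + 0.8082)
x^{k+1} = -0.4088
Step 2: z-update.
Minimize 3*z^2 - 12*z + (5.0/2)*(-0.4088 - z - 0.8082)^2
FOC: (2*3 + 5.0)*z = 12 + 5.0*(-0.4088 - 0.8082)
z^{k+1} = 0.5377
Step 3: u-update.
u^{k+1} = -0.8082 - 0.4088 - 0.5377 = -1.7547
Step 4: Primal residual = |-0.4088 - 0.5377| = 0.9465


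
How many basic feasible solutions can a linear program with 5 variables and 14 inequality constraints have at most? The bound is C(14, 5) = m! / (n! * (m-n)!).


Each vertex corresponds to some choice of n active constraints out of m, so the number of vertices is at most C(m, n) = m! / (n!(m-n)!).
m = 14, n = 5
Numerator: 14 * 13 * 12 * 11 * 10
Denominator: 5! = 120
C(14, 5) = 2002


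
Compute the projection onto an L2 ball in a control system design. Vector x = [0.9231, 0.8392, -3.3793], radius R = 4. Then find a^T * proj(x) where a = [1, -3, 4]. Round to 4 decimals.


Step 1: Compute ||x|| (intermediates to 6 decimals).
||x|| = sqrt(0.9231^2 + 0.8392^2 + (-3.3793)^2) = 3.602227
Step 2: Project.
Since ||x|| <= R, proj = x (no scaling needed).
proj(x) = [0.9231, 0.8392, -3.3793]
Step 3: Dot product.
a^T * proj(x) = 1*0.9231 - 3*0.8392 + 4*(-3.3793) = -15.1117


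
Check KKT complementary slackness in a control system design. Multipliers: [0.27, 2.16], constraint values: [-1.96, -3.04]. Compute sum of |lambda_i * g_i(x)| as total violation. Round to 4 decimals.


KKT complementary slackness check:
lambda_1 * g_1 = 0.27 * -1.96 = -0.5292
lambda_2 * g_2 = 2.16 * -3.04 = -6.5664
Total violation = 0.5292 + 6.5664 = 7.0956


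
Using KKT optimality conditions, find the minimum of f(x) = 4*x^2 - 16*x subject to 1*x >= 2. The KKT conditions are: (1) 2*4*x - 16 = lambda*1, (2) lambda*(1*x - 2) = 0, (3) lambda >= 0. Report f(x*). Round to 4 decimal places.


Step 1: Try lambda = 0 (constraint inactive).
Stationarity: 2*4*x - 16 = 0
x* = 16/(2*4) = 2.0
Check constraint: 1*2.0 = 2.0 >= 2 -- satisfied.
Step 2: Compute optimal value.
f(x*) = 4*2.0^2 - 16*2.0 = -16.0


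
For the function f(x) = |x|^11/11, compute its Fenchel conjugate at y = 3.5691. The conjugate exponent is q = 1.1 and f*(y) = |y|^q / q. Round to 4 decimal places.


The conjugate exponent q satisfies 1/p + 1/q = 1.
p = 11, so q = 11/(11 - 1) = 1.1
|y|^q = 3.5691^1.1 = 4.0534
f*(3.5691) = 4.0534 / 1.1 = 3.6849


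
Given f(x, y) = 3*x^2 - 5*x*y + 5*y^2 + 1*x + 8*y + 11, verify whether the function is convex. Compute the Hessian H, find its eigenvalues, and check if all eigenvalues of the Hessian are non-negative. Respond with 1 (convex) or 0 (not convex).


The Hessian of f(x,y) = 3*x^2 - 5*x*y + 5*y^2 + 1*x + 8*y + 11 is:
H = [[6, -5], [-5, 10]]
Trace = 6 + 10 = 16
Determinant = 6*10 - (-5)^2 = 35
Discriminant = (16)^2 - 4*35 = 116.0
Eigenvalues: lambda_1 = 2.6148, lambda_2 = 13.3852
The function is convex.

1


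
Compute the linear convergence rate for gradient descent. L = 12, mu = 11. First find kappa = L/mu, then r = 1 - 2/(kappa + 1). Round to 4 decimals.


Step 1: Compute the condition number.
kappa = L/mu = 12/11 = 1.0909
Step 2: Compute the convergence rate.
r = 1 - 2/(kappa + 1) = 1 - 2*mu/(L + mu) = (L - mu)/(L + mu) = 1/23 = 0.0435


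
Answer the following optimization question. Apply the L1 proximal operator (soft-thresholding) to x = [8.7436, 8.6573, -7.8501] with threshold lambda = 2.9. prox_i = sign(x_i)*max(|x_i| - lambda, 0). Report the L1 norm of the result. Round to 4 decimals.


Soft-thresholding with lambda = 2.9:
prox(8.7436) = sign(8.7436)*max(|8.7436| - 2.9, 0) = 5.8436
prox(8.6573) = sign(8.6573)*max(|8.6573| - 2.9, 0) = 5.7573
prox(-7.8501) = sign(-7.8501)*max(|-7.8501| - 2.9, 0) = -4.9501
prox(x) = [5.8436, 5.7573, -4.9501]
||prox(x)||_1 = 5.8436 + 5.7573 + 4.9501 = 16.551


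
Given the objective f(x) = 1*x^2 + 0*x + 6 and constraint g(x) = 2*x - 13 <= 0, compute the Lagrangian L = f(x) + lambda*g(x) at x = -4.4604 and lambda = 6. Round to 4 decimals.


Step 1: Evaluate f(x).
f(-4.4604) = 1*(-4.4604)^2 + 0*(-4.4604) + 6 = 25.8952
Step 2: Evaluate g(x).
g(-4.4604) = 2*-4.4604 - 13 = -21.9208
Step 3: Compute Lagrangian.
L = 25.8952 + 6*-21.9208 = -105.6296


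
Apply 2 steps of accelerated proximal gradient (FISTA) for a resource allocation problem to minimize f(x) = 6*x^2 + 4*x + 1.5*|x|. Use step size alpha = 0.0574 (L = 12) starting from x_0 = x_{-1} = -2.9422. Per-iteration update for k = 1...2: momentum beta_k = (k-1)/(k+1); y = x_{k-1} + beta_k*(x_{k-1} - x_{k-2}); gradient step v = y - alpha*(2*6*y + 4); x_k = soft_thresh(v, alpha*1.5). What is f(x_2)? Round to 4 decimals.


FISTA on f(x) = 6*x^2 + 4*x + 1.5*|x|
L = 12, alpha = 0.0574
Iteration 1: beta = 0.0, y = -2.9422 + 0.0*(-2.9422 + 2.9422) = -2.9422
  grad(y) = -31.3064, v = y - alpha*grad = -1.1452
  prox(v) = soft_thresh(-1.1452, 0.0861) = -1.0591
Iteration 2: beta = 0.3333, y = -1.0591 + 0.3333*(-1.0591 + 2.9422) = -0.4314
  grad(y) = -1.177, v = y - alpha*grad = -0.3639
  prox(v) = soft_thresh(-0.3639, 0.0861) = -0.2778
f(x_2) = 6*(-0.2778)^2 + 4*(-0.2778) + 1.5*|-0.2778| = -0.2315


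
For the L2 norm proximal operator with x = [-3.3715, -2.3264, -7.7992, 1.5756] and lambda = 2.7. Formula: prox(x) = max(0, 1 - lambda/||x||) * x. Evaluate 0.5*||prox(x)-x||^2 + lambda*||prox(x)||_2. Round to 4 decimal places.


Step 1: Compute ||x||.
||x|| = 8.9493
Step 2: Compute scaling factor.
scale = max(0, 1 - 2.7/8.9493) = 0.6983
Step 3: prox(x) = [-2.3543, -1.6245, -5.4462, 1.1002]
||prox(x)|| = 6.2493
Step 4: Proximal objective.
0.5*||prox-x||^2 = 3.645
lambda*||prox|| = 16.8731
Total = 20.518


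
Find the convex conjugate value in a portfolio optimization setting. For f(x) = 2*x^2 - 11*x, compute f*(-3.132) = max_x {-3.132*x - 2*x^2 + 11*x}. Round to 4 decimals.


f*(y) = sup_x {y*x - a*x^2 - b*x} = sup_x {(y-b)*x - a*x^2}
FOC: (y - b) - 2a*x = 0 => x* = (y - b)/(2a)
x* = (-3.132 + 11)/(2*2) = 1.967
f*(-3.132) = (y-b)^2/(4a) = (-3.132 + 11)^2/(4*2)
= 61.9054/8 = 7.7382


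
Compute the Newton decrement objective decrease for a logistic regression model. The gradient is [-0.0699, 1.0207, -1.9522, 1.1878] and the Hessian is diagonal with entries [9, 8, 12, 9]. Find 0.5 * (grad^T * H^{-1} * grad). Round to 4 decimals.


Step 1: H is diagonal, so H^(-1) * g = [-0.0078, 0.1276, -0.1627, 0.132].
Step 2: g^T H^(-1) g = sum_i g_i^2 / H_ii
  = (-0.0699)^2/9 + (1.0207)^2/8 + (-1.9522)^2/12 + (1.1878)^2/9
  = 0.0005 + 0.1302 + 0.3176 + 0.1568 = 0.6051
Step 3: Objective decrease = 0.5 * g^T H^(-1) g = 0.3026


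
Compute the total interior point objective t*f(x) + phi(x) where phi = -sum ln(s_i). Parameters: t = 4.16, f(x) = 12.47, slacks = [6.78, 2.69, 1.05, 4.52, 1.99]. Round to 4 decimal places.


Step 1: Compute log-barrier.
ln values: [1.914, 0.9895, 0.0488, 1.5085, 0.6881]
phi = -(1.914 + 0.9895 + 0.0488 + 1.5085 + 0.6881) = -5.149
Step 2: Compute augmented objective.
t*f(x) = 4.16*12.47 = 51.8752
Total = 51.8752 - 5.149 = 46.7262
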